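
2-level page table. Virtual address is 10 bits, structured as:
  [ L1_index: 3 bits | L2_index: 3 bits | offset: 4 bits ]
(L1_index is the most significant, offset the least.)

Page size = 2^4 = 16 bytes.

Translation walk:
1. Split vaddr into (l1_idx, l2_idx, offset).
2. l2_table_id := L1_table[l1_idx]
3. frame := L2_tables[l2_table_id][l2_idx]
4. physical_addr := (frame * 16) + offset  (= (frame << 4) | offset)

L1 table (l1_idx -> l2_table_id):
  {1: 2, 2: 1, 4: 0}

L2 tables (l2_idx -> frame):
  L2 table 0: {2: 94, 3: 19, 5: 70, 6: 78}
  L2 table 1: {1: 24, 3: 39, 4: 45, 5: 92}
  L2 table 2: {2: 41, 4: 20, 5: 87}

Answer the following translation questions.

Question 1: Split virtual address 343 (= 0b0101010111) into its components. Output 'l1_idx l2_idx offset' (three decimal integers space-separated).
vaddr = 343 = 0b0101010111
  top 3 bits -> l1_idx = 2
  next 3 bits -> l2_idx = 5
  bottom 4 bits -> offset = 7

Answer: 2 5 7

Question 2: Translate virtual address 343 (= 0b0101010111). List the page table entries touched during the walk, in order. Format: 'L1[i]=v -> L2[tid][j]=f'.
Answer: L1[2]=1 -> L2[1][5]=92

Derivation:
vaddr = 343 = 0b0101010111
Split: l1_idx=2, l2_idx=5, offset=7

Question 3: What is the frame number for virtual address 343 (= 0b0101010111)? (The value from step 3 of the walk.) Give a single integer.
vaddr = 343: l1_idx=2, l2_idx=5
L1[2] = 1; L2[1][5] = 92

Answer: 92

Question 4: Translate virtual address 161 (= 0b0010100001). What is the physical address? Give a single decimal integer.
Answer: 657

Derivation:
vaddr = 161 = 0b0010100001
Split: l1_idx=1, l2_idx=2, offset=1
L1[1] = 2
L2[2][2] = 41
paddr = 41 * 16 + 1 = 657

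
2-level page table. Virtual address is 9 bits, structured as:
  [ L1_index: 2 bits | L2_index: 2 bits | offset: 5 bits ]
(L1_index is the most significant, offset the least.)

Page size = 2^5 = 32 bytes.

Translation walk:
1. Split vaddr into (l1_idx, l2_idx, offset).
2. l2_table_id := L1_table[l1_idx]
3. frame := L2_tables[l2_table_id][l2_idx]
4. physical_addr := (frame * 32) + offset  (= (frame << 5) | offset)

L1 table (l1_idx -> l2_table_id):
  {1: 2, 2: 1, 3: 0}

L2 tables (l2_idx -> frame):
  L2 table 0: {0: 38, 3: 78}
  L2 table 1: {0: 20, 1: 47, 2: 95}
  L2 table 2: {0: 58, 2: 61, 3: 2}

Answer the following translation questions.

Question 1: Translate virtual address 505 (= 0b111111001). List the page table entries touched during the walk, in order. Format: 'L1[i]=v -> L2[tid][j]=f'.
vaddr = 505 = 0b111111001
Split: l1_idx=3, l2_idx=3, offset=25

Answer: L1[3]=0 -> L2[0][3]=78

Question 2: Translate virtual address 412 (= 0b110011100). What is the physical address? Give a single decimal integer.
vaddr = 412 = 0b110011100
Split: l1_idx=3, l2_idx=0, offset=28
L1[3] = 0
L2[0][0] = 38
paddr = 38 * 32 + 28 = 1244

Answer: 1244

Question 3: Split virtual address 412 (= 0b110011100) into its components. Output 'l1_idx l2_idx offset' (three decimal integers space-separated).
vaddr = 412 = 0b110011100
  top 2 bits -> l1_idx = 3
  next 2 bits -> l2_idx = 0
  bottom 5 bits -> offset = 28

Answer: 3 0 28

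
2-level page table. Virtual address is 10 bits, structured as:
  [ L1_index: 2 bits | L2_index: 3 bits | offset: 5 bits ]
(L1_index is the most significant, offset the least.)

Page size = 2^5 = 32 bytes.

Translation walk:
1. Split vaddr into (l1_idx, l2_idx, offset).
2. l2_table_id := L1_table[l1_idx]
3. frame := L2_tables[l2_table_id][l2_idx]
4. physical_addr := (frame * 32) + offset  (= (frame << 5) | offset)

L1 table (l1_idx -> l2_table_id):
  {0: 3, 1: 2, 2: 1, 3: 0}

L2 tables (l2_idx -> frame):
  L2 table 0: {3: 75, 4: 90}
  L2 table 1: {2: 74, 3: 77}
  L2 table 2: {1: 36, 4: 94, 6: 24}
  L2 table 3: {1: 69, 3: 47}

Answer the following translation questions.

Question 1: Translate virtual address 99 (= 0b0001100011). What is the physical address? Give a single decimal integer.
vaddr = 99 = 0b0001100011
Split: l1_idx=0, l2_idx=3, offset=3
L1[0] = 3
L2[3][3] = 47
paddr = 47 * 32 + 3 = 1507

Answer: 1507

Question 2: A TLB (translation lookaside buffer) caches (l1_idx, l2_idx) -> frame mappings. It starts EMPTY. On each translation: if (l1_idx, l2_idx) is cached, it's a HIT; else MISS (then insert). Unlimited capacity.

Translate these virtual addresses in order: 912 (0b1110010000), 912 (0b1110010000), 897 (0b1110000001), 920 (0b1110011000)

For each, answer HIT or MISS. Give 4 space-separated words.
vaddr=912: (3,4) not in TLB -> MISS, insert
vaddr=912: (3,4) in TLB -> HIT
vaddr=897: (3,4) in TLB -> HIT
vaddr=920: (3,4) in TLB -> HIT

Answer: MISS HIT HIT HIT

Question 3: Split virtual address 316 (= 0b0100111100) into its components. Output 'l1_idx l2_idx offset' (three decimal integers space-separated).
vaddr = 316 = 0b0100111100
  top 2 bits -> l1_idx = 1
  next 3 bits -> l2_idx = 1
  bottom 5 bits -> offset = 28

Answer: 1 1 28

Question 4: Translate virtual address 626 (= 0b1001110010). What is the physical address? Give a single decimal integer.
Answer: 2482

Derivation:
vaddr = 626 = 0b1001110010
Split: l1_idx=2, l2_idx=3, offset=18
L1[2] = 1
L2[1][3] = 77
paddr = 77 * 32 + 18 = 2482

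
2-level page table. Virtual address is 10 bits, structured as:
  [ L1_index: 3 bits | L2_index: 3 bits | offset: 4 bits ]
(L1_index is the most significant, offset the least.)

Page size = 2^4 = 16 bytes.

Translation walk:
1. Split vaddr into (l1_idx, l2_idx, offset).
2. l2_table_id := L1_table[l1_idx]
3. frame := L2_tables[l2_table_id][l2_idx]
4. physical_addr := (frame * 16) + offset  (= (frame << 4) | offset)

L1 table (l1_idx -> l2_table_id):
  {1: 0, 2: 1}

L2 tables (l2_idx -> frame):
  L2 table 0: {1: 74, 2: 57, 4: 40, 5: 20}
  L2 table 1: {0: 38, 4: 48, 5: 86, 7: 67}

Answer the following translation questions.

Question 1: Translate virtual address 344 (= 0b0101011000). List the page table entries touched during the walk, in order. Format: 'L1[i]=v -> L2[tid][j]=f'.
Answer: L1[2]=1 -> L2[1][5]=86

Derivation:
vaddr = 344 = 0b0101011000
Split: l1_idx=2, l2_idx=5, offset=8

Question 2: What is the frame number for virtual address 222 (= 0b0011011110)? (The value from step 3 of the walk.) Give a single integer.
Answer: 20

Derivation:
vaddr = 222: l1_idx=1, l2_idx=5
L1[1] = 0; L2[0][5] = 20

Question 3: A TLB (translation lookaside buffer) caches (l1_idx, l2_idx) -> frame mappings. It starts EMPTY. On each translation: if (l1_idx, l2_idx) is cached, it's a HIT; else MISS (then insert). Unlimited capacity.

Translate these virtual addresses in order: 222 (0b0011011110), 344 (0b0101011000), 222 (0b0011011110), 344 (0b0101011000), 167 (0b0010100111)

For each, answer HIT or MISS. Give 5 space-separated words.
vaddr=222: (1,5) not in TLB -> MISS, insert
vaddr=344: (2,5) not in TLB -> MISS, insert
vaddr=222: (1,5) in TLB -> HIT
vaddr=344: (2,5) in TLB -> HIT
vaddr=167: (1,2) not in TLB -> MISS, insert

Answer: MISS MISS HIT HIT MISS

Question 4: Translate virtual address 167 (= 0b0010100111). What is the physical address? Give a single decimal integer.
vaddr = 167 = 0b0010100111
Split: l1_idx=1, l2_idx=2, offset=7
L1[1] = 0
L2[0][2] = 57
paddr = 57 * 16 + 7 = 919

Answer: 919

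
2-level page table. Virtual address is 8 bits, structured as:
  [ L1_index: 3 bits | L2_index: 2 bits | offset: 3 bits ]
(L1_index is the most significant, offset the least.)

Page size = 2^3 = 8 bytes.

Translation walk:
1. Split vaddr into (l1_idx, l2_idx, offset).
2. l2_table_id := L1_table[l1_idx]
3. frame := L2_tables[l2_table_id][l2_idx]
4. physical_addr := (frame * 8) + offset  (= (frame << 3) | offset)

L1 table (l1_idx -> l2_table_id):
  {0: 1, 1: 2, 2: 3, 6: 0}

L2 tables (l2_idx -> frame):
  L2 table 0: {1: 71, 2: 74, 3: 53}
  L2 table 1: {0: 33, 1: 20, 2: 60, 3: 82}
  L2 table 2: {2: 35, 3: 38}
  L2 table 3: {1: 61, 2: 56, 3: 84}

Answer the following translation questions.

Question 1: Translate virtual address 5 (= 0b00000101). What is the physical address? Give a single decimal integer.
Answer: 269

Derivation:
vaddr = 5 = 0b00000101
Split: l1_idx=0, l2_idx=0, offset=5
L1[0] = 1
L2[1][0] = 33
paddr = 33 * 8 + 5 = 269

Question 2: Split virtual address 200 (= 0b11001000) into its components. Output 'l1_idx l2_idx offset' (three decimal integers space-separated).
Answer: 6 1 0

Derivation:
vaddr = 200 = 0b11001000
  top 3 bits -> l1_idx = 6
  next 2 bits -> l2_idx = 1
  bottom 3 bits -> offset = 0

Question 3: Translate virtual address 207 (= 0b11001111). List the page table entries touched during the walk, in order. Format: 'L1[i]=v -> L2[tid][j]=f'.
vaddr = 207 = 0b11001111
Split: l1_idx=6, l2_idx=1, offset=7

Answer: L1[6]=0 -> L2[0][1]=71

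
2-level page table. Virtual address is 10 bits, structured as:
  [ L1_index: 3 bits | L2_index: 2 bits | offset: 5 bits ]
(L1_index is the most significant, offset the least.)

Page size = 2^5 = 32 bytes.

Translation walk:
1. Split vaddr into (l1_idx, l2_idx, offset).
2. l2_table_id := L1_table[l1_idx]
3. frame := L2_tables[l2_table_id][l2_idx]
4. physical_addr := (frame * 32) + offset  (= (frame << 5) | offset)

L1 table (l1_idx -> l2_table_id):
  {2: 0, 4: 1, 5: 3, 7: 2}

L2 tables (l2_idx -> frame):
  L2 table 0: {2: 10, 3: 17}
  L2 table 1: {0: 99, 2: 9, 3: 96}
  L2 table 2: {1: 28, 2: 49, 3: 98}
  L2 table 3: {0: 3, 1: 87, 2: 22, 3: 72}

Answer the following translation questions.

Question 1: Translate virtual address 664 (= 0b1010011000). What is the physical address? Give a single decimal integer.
Answer: 120

Derivation:
vaddr = 664 = 0b1010011000
Split: l1_idx=5, l2_idx=0, offset=24
L1[5] = 3
L2[3][0] = 3
paddr = 3 * 32 + 24 = 120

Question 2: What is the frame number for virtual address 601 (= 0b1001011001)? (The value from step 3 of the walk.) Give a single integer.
vaddr = 601: l1_idx=4, l2_idx=2
L1[4] = 1; L2[1][2] = 9

Answer: 9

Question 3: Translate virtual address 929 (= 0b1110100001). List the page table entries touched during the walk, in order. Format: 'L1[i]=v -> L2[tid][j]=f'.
vaddr = 929 = 0b1110100001
Split: l1_idx=7, l2_idx=1, offset=1

Answer: L1[7]=2 -> L2[2][1]=28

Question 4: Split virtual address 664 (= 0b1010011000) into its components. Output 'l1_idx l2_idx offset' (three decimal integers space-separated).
vaddr = 664 = 0b1010011000
  top 3 bits -> l1_idx = 5
  next 2 bits -> l2_idx = 0
  bottom 5 bits -> offset = 24

Answer: 5 0 24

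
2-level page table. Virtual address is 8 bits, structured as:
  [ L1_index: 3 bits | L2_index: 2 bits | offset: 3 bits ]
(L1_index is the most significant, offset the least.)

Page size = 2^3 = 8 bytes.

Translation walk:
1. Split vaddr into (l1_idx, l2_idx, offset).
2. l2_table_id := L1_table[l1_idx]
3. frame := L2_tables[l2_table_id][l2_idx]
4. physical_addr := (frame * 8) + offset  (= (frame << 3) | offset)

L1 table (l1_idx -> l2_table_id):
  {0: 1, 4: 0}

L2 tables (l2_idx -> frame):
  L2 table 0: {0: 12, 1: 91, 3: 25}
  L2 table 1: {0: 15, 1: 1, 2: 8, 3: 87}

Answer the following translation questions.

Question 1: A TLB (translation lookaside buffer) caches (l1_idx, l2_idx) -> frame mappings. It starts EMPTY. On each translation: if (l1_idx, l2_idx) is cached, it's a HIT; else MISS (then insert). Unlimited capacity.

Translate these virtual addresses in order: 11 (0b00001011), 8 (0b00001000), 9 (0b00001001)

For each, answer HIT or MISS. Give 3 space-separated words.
Answer: MISS HIT HIT

Derivation:
vaddr=11: (0,1) not in TLB -> MISS, insert
vaddr=8: (0,1) in TLB -> HIT
vaddr=9: (0,1) in TLB -> HIT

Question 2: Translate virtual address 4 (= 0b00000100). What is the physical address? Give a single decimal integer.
Answer: 124

Derivation:
vaddr = 4 = 0b00000100
Split: l1_idx=0, l2_idx=0, offset=4
L1[0] = 1
L2[1][0] = 15
paddr = 15 * 8 + 4 = 124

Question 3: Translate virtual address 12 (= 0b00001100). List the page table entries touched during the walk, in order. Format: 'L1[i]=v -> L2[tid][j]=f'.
Answer: L1[0]=1 -> L2[1][1]=1

Derivation:
vaddr = 12 = 0b00001100
Split: l1_idx=0, l2_idx=1, offset=4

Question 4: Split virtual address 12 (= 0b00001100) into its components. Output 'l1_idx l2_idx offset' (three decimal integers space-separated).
Answer: 0 1 4

Derivation:
vaddr = 12 = 0b00001100
  top 3 bits -> l1_idx = 0
  next 2 bits -> l2_idx = 1
  bottom 3 bits -> offset = 4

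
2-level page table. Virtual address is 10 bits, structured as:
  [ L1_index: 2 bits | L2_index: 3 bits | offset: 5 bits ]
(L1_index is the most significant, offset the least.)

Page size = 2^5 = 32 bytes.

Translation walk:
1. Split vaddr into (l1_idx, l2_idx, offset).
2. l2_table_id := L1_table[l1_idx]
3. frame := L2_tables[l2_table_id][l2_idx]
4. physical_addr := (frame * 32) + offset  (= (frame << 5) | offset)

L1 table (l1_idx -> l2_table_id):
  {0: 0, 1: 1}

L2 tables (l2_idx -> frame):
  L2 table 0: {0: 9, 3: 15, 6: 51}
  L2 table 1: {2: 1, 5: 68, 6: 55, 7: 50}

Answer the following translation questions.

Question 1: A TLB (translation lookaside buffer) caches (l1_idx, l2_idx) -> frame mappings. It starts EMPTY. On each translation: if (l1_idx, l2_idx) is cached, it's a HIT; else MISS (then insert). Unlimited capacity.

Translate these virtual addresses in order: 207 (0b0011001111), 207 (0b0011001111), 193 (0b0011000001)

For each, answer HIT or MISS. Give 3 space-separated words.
vaddr=207: (0,6) not in TLB -> MISS, insert
vaddr=207: (0,6) in TLB -> HIT
vaddr=193: (0,6) in TLB -> HIT

Answer: MISS HIT HIT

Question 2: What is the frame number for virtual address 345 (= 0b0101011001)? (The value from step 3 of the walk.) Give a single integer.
Answer: 1

Derivation:
vaddr = 345: l1_idx=1, l2_idx=2
L1[1] = 1; L2[1][2] = 1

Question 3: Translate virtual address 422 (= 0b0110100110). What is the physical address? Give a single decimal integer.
Answer: 2182

Derivation:
vaddr = 422 = 0b0110100110
Split: l1_idx=1, l2_idx=5, offset=6
L1[1] = 1
L2[1][5] = 68
paddr = 68 * 32 + 6 = 2182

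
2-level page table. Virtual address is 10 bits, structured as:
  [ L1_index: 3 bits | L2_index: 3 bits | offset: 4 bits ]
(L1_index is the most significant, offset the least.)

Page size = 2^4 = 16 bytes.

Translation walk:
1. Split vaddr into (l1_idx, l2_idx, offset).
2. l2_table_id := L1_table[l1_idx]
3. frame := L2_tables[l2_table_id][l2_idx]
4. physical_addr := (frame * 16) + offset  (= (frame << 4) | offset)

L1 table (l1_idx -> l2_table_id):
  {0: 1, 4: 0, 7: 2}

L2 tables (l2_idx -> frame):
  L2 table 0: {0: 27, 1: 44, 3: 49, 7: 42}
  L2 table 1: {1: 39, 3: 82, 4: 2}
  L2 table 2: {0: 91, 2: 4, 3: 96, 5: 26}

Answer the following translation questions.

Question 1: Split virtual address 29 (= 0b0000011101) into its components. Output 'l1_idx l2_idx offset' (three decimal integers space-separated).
vaddr = 29 = 0b0000011101
  top 3 bits -> l1_idx = 0
  next 3 bits -> l2_idx = 1
  bottom 4 bits -> offset = 13

Answer: 0 1 13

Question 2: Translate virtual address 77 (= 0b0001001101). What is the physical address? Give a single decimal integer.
vaddr = 77 = 0b0001001101
Split: l1_idx=0, l2_idx=4, offset=13
L1[0] = 1
L2[1][4] = 2
paddr = 2 * 16 + 13 = 45

Answer: 45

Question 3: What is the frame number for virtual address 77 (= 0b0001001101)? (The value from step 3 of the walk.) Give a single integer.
Answer: 2

Derivation:
vaddr = 77: l1_idx=0, l2_idx=4
L1[0] = 1; L2[1][4] = 2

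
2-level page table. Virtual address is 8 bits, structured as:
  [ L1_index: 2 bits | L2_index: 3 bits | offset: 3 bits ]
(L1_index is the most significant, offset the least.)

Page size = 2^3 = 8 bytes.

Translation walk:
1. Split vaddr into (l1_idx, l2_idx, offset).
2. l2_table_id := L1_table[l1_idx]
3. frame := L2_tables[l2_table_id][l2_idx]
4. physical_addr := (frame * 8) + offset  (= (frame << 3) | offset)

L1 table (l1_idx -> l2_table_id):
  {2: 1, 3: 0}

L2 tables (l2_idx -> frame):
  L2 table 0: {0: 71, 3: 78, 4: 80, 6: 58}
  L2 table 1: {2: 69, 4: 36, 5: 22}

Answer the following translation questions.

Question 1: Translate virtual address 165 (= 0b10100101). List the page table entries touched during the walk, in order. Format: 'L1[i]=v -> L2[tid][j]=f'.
Answer: L1[2]=1 -> L2[1][4]=36

Derivation:
vaddr = 165 = 0b10100101
Split: l1_idx=2, l2_idx=4, offset=5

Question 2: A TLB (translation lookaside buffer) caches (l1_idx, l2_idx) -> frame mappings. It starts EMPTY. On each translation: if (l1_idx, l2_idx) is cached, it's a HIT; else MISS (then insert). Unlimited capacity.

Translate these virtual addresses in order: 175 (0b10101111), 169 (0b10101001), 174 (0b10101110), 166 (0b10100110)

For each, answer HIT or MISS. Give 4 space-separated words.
Answer: MISS HIT HIT MISS

Derivation:
vaddr=175: (2,5) not in TLB -> MISS, insert
vaddr=169: (2,5) in TLB -> HIT
vaddr=174: (2,5) in TLB -> HIT
vaddr=166: (2,4) not in TLB -> MISS, insert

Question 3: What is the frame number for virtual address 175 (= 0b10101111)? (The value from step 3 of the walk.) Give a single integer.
vaddr = 175: l1_idx=2, l2_idx=5
L1[2] = 1; L2[1][5] = 22

Answer: 22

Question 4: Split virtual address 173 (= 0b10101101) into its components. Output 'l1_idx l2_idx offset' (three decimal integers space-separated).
vaddr = 173 = 0b10101101
  top 2 bits -> l1_idx = 2
  next 3 bits -> l2_idx = 5
  bottom 3 bits -> offset = 5

Answer: 2 5 5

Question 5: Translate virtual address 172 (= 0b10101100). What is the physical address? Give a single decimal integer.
Answer: 180

Derivation:
vaddr = 172 = 0b10101100
Split: l1_idx=2, l2_idx=5, offset=4
L1[2] = 1
L2[1][5] = 22
paddr = 22 * 8 + 4 = 180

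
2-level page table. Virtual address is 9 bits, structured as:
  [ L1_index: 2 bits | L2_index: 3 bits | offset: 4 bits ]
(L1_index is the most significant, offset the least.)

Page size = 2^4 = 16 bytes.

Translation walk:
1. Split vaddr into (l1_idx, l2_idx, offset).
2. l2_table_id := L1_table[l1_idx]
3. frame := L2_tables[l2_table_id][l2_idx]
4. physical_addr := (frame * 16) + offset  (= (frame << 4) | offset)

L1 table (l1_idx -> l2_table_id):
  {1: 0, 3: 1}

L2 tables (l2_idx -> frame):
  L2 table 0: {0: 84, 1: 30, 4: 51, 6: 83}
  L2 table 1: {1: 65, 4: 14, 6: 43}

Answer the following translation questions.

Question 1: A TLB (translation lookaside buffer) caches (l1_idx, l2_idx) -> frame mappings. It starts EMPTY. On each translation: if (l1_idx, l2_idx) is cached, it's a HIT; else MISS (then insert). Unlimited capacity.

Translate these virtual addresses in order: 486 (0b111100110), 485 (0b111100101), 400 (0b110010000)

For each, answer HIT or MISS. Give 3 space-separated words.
vaddr=486: (3,6) not in TLB -> MISS, insert
vaddr=485: (3,6) in TLB -> HIT
vaddr=400: (3,1) not in TLB -> MISS, insert

Answer: MISS HIT MISS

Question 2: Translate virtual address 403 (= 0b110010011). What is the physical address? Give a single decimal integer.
Answer: 1043

Derivation:
vaddr = 403 = 0b110010011
Split: l1_idx=3, l2_idx=1, offset=3
L1[3] = 1
L2[1][1] = 65
paddr = 65 * 16 + 3 = 1043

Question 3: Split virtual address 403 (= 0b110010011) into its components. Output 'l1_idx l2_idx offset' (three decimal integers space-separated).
vaddr = 403 = 0b110010011
  top 2 bits -> l1_idx = 3
  next 3 bits -> l2_idx = 1
  bottom 4 bits -> offset = 3

Answer: 3 1 3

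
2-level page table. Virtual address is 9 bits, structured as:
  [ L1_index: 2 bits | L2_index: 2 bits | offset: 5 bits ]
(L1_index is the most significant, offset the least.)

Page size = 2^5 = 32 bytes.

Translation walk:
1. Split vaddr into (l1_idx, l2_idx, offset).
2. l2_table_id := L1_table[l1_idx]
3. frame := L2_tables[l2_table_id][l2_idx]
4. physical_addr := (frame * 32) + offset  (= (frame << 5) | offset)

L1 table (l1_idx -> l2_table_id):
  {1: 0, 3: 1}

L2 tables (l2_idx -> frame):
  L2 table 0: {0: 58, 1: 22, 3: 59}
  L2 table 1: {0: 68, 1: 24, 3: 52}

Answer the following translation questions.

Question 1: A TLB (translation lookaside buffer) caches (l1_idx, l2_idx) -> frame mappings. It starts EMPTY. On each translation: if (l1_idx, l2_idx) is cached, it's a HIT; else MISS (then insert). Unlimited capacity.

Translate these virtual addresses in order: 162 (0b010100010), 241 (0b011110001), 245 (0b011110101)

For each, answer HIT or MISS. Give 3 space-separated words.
vaddr=162: (1,1) not in TLB -> MISS, insert
vaddr=241: (1,3) not in TLB -> MISS, insert
vaddr=245: (1,3) in TLB -> HIT

Answer: MISS MISS HIT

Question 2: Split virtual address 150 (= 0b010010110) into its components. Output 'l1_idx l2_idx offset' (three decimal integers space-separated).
Answer: 1 0 22

Derivation:
vaddr = 150 = 0b010010110
  top 2 bits -> l1_idx = 1
  next 2 bits -> l2_idx = 0
  bottom 5 bits -> offset = 22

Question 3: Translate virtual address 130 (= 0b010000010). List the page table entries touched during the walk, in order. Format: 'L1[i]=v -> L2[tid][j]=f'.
Answer: L1[1]=0 -> L2[0][0]=58

Derivation:
vaddr = 130 = 0b010000010
Split: l1_idx=1, l2_idx=0, offset=2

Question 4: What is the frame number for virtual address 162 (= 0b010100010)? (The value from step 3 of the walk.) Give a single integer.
Answer: 22

Derivation:
vaddr = 162: l1_idx=1, l2_idx=1
L1[1] = 0; L2[0][1] = 22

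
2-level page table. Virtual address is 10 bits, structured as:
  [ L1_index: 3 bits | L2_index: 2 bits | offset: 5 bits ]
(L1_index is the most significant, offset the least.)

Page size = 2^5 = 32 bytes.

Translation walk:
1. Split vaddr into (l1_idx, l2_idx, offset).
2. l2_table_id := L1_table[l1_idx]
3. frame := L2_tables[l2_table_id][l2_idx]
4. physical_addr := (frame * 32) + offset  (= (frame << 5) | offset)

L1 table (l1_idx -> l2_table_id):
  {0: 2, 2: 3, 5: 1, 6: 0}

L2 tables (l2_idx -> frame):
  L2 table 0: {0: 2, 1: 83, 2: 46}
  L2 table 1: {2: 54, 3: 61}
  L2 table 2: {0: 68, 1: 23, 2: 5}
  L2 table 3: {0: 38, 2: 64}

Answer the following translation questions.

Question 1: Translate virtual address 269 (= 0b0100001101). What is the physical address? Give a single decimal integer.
vaddr = 269 = 0b0100001101
Split: l1_idx=2, l2_idx=0, offset=13
L1[2] = 3
L2[3][0] = 38
paddr = 38 * 32 + 13 = 1229

Answer: 1229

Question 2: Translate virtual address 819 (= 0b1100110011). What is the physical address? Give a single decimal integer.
vaddr = 819 = 0b1100110011
Split: l1_idx=6, l2_idx=1, offset=19
L1[6] = 0
L2[0][1] = 83
paddr = 83 * 32 + 19 = 2675

Answer: 2675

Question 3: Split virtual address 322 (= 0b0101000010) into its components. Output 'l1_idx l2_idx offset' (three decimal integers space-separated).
vaddr = 322 = 0b0101000010
  top 3 bits -> l1_idx = 2
  next 2 bits -> l2_idx = 2
  bottom 5 bits -> offset = 2

Answer: 2 2 2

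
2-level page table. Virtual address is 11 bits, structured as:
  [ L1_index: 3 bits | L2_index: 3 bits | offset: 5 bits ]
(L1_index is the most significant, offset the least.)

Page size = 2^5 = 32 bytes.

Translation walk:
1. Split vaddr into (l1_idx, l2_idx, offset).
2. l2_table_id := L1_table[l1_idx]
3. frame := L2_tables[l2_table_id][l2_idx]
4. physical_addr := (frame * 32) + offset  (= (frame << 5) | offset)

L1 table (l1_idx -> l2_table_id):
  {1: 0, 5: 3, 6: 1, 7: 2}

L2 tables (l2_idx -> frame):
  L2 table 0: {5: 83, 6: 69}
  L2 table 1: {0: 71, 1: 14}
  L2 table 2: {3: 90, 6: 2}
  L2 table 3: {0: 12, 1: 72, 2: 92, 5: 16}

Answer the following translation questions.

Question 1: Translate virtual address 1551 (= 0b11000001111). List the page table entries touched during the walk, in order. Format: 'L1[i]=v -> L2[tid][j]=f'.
vaddr = 1551 = 0b11000001111
Split: l1_idx=6, l2_idx=0, offset=15

Answer: L1[6]=1 -> L2[1][0]=71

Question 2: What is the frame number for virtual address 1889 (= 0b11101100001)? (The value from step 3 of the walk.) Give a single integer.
Answer: 90

Derivation:
vaddr = 1889: l1_idx=7, l2_idx=3
L1[7] = 2; L2[2][3] = 90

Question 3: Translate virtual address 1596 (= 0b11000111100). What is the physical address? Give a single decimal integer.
vaddr = 1596 = 0b11000111100
Split: l1_idx=6, l2_idx=1, offset=28
L1[6] = 1
L2[1][1] = 14
paddr = 14 * 32 + 28 = 476

Answer: 476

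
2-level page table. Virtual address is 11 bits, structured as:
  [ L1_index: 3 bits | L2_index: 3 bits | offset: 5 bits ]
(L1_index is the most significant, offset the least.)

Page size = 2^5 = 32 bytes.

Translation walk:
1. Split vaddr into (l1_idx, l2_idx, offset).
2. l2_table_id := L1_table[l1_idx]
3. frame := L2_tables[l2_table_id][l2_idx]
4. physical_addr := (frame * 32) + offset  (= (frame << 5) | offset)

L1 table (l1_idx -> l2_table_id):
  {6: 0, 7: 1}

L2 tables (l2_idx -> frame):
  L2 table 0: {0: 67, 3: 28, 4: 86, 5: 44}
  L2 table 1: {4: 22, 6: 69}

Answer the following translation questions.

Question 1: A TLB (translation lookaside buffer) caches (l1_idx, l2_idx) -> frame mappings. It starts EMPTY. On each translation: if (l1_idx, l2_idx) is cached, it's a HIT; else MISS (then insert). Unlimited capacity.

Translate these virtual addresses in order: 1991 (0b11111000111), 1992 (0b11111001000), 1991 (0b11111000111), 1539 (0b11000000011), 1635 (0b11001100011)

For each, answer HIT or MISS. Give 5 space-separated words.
vaddr=1991: (7,6) not in TLB -> MISS, insert
vaddr=1992: (7,6) in TLB -> HIT
vaddr=1991: (7,6) in TLB -> HIT
vaddr=1539: (6,0) not in TLB -> MISS, insert
vaddr=1635: (6,3) not in TLB -> MISS, insert

Answer: MISS HIT HIT MISS MISS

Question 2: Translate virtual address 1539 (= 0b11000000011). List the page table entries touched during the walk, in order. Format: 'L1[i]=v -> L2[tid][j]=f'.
vaddr = 1539 = 0b11000000011
Split: l1_idx=6, l2_idx=0, offset=3

Answer: L1[6]=0 -> L2[0][0]=67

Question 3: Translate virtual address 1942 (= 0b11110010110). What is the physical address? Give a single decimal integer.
vaddr = 1942 = 0b11110010110
Split: l1_idx=7, l2_idx=4, offset=22
L1[7] = 1
L2[1][4] = 22
paddr = 22 * 32 + 22 = 726

Answer: 726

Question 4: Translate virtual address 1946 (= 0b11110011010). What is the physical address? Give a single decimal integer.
vaddr = 1946 = 0b11110011010
Split: l1_idx=7, l2_idx=4, offset=26
L1[7] = 1
L2[1][4] = 22
paddr = 22 * 32 + 26 = 730

Answer: 730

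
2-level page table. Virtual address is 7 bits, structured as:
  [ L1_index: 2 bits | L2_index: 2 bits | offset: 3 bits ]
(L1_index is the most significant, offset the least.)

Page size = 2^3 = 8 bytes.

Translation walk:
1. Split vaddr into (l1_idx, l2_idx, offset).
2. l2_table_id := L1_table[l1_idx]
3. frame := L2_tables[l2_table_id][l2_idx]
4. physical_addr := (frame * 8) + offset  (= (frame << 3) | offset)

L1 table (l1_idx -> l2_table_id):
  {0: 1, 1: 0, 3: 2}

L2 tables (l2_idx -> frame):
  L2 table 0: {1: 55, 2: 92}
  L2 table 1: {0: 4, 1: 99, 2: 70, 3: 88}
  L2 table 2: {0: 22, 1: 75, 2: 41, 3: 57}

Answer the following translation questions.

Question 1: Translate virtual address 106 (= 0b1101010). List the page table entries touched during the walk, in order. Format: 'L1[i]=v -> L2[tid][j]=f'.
Answer: L1[3]=2 -> L2[2][1]=75

Derivation:
vaddr = 106 = 0b1101010
Split: l1_idx=3, l2_idx=1, offset=2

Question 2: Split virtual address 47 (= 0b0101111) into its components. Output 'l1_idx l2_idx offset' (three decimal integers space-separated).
Answer: 1 1 7

Derivation:
vaddr = 47 = 0b0101111
  top 2 bits -> l1_idx = 1
  next 2 bits -> l2_idx = 1
  bottom 3 bits -> offset = 7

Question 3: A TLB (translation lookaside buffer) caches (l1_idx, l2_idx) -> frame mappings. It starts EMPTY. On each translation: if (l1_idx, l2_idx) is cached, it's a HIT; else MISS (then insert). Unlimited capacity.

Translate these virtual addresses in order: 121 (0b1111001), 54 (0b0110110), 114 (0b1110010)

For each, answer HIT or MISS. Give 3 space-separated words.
vaddr=121: (3,3) not in TLB -> MISS, insert
vaddr=54: (1,2) not in TLB -> MISS, insert
vaddr=114: (3,2) not in TLB -> MISS, insert

Answer: MISS MISS MISS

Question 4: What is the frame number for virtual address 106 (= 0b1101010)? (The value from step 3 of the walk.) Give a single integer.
Answer: 75

Derivation:
vaddr = 106: l1_idx=3, l2_idx=1
L1[3] = 2; L2[2][1] = 75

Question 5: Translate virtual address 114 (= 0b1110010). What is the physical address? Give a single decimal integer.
Answer: 330

Derivation:
vaddr = 114 = 0b1110010
Split: l1_idx=3, l2_idx=2, offset=2
L1[3] = 2
L2[2][2] = 41
paddr = 41 * 8 + 2 = 330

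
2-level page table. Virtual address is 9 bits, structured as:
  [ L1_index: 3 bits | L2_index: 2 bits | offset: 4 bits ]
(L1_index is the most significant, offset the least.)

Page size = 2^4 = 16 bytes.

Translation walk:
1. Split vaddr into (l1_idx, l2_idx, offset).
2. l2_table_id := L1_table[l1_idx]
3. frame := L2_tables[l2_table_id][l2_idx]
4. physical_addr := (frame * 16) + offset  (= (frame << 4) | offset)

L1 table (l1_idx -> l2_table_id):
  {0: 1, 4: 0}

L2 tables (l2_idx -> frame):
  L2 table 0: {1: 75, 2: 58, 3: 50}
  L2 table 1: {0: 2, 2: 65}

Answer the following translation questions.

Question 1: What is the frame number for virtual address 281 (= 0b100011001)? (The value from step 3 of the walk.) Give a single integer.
vaddr = 281: l1_idx=4, l2_idx=1
L1[4] = 0; L2[0][1] = 75

Answer: 75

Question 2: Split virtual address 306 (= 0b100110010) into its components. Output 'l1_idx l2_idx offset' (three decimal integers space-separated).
vaddr = 306 = 0b100110010
  top 3 bits -> l1_idx = 4
  next 2 bits -> l2_idx = 3
  bottom 4 bits -> offset = 2

Answer: 4 3 2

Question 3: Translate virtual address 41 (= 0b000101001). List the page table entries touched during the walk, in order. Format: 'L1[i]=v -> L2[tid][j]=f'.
vaddr = 41 = 0b000101001
Split: l1_idx=0, l2_idx=2, offset=9

Answer: L1[0]=1 -> L2[1][2]=65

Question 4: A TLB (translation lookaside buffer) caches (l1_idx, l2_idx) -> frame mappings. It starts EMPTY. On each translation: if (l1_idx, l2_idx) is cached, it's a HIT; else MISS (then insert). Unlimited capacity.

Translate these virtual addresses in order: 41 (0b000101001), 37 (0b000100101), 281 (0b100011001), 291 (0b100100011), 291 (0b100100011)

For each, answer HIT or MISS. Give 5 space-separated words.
vaddr=41: (0,2) not in TLB -> MISS, insert
vaddr=37: (0,2) in TLB -> HIT
vaddr=281: (4,1) not in TLB -> MISS, insert
vaddr=291: (4,2) not in TLB -> MISS, insert
vaddr=291: (4,2) in TLB -> HIT

Answer: MISS HIT MISS MISS HIT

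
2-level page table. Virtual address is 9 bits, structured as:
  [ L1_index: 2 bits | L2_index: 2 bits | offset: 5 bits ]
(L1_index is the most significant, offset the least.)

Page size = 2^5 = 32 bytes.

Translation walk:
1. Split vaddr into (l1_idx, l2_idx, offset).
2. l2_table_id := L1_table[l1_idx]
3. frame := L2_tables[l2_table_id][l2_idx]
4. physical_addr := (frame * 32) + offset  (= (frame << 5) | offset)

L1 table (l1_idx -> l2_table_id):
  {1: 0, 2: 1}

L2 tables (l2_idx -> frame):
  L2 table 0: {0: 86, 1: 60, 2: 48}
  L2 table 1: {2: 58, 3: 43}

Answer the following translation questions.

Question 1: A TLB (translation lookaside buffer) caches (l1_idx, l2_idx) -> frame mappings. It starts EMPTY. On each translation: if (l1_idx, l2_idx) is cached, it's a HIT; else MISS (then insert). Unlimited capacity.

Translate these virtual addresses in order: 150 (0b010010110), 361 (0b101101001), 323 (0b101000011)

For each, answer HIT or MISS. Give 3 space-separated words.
vaddr=150: (1,0) not in TLB -> MISS, insert
vaddr=361: (2,3) not in TLB -> MISS, insert
vaddr=323: (2,2) not in TLB -> MISS, insert

Answer: MISS MISS MISS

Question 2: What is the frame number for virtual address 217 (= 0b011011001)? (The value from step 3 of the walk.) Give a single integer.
vaddr = 217: l1_idx=1, l2_idx=2
L1[1] = 0; L2[0][2] = 48

Answer: 48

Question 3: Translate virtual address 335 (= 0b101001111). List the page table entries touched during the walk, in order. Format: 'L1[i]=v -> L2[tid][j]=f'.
vaddr = 335 = 0b101001111
Split: l1_idx=2, l2_idx=2, offset=15

Answer: L1[2]=1 -> L2[1][2]=58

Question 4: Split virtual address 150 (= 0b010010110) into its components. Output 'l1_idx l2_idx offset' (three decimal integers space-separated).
vaddr = 150 = 0b010010110
  top 2 bits -> l1_idx = 1
  next 2 bits -> l2_idx = 0
  bottom 5 bits -> offset = 22

Answer: 1 0 22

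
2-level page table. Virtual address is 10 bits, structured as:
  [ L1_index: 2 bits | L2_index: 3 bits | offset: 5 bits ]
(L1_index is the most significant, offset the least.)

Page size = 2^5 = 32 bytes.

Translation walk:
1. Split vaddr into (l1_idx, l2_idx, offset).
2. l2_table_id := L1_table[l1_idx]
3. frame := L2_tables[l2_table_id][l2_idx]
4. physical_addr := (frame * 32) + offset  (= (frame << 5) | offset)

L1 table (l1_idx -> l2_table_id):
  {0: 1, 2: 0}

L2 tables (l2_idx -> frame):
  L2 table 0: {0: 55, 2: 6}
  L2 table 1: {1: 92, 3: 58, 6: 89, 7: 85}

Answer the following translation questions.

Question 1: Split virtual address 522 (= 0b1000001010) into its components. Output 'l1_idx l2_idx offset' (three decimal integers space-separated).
vaddr = 522 = 0b1000001010
  top 2 bits -> l1_idx = 2
  next 3 bits -> l2_idx = 0
  bottom 5 bits -> offset = 10

Answer: 2 0 10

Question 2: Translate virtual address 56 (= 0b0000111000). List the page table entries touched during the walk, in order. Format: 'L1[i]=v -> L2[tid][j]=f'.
Answer: L1[0]=1 -> L2[1][1]=92

Derivation:
vaddr = 56 = 0b0000111000
Split: l1_idx=0, l2_idx=1, offset=24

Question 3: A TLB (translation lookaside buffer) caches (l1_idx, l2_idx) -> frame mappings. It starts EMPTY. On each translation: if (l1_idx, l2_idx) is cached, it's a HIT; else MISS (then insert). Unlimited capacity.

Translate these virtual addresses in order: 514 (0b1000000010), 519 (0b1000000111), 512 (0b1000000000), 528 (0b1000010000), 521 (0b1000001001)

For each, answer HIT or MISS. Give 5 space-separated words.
vaddr=514: (2,0) not in TLB -> MISS, insert
vaddr=519: (2,0) in TLB -> HIT
vaddr=512: (2,0) in TLB -> HIT
vaddr=528: (2,0) in TLB -> HIT
vaddr=521: (2,0) in TLB -> HIT

Answer: MISS HIT HIT HIT HIT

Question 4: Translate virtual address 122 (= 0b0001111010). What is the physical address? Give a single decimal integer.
vaddr = 122 = 0b0001111010
Split: l1_idx=0, l2_idx=3, offset=26
L1[0] = 1
L2[1][3] = 58
paddr = 58 * 32 + 26 = 1882

Answer: 1882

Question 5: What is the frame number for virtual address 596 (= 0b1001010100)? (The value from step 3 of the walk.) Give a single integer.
Answer: 6

Derivation:
vaddr = 596: l1_idx=2, l2_idx=2
L1[2] = 0; L2[0][2] = 6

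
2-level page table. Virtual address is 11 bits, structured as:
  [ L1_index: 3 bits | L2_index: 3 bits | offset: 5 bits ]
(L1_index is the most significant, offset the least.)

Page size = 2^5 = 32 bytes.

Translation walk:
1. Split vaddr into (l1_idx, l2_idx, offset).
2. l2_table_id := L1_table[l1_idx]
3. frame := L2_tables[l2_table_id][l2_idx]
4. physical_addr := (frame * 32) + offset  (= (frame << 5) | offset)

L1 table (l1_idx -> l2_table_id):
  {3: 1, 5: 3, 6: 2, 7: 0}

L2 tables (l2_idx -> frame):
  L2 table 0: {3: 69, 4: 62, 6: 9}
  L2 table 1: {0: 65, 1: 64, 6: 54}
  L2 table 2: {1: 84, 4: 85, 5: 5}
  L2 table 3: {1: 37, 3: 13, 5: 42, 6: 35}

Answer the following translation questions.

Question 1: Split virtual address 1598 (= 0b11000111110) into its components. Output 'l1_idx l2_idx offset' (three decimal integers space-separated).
Answer: 6 1 30

Derivation:
vaddr = 1598 = 0b11000111110
  top 3 bits -> l1_idx = 6
  next 3 bits -> l2_idx = 1
  bottom 5 bits -> offset = 30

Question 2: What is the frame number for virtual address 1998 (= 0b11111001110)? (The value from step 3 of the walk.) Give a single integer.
Answer: 9

Derivation:
vaddr = 1998: l1_idx=7, l2_idx=6
L1[7] = 0; L2[0][6] = 9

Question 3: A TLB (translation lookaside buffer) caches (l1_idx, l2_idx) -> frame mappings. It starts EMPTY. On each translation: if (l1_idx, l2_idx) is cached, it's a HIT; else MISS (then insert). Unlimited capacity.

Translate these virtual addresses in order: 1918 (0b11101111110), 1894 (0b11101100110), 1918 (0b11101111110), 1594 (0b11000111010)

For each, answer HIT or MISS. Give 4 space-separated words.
Answer: MISS HIT HIT MISS

Derivation:
vaddr=1918: (7,3) not in TLB -> MISS, insert
vaddr=1894: (7,3) in TLB -> HIT
vaddr=1918: (7,3) in TLB -> HIT
vaddr=1594: (6,1) not in TLB -> MISS, insert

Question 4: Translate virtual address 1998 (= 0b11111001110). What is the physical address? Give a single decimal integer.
vaddr = 1998 = 0b11111001110
Split: l1_idx=7, l2_idx=6, offset=14
L1[7] = 0
L2[0][6] = 9
paddr = 9 * 32 + 14 = 302

Answer: 302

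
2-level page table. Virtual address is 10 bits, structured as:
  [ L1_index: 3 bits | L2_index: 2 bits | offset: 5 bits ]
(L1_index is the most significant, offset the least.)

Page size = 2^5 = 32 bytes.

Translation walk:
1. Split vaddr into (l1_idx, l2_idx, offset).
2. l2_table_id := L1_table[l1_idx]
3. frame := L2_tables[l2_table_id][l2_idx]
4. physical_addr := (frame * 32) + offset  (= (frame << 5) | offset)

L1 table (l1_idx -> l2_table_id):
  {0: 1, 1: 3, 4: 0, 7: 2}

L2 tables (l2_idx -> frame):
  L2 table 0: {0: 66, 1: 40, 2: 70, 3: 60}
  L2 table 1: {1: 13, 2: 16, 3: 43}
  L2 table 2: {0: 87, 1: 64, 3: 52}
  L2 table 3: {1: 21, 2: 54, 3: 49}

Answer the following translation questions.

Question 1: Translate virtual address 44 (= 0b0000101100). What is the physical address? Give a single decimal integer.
Answer: 428

Derivation:
vaddr = 44 = 0b0000101100
Split: l1_idx=0, l2_idx=1, offset=12
L1[0] = 1
L2[1][1] = 13
paddr = 13 * 32 + 12 = 428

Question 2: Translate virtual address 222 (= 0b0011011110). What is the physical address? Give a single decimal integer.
Answer: 1758

Derivation:
vaddr = 222 = 0b0011011110
Split: l1_idx=1, l2_idx=2, offset=30
L1[1] = 3
L2[3][2] = 54
paddr = 54 * 32 + 30 = 1758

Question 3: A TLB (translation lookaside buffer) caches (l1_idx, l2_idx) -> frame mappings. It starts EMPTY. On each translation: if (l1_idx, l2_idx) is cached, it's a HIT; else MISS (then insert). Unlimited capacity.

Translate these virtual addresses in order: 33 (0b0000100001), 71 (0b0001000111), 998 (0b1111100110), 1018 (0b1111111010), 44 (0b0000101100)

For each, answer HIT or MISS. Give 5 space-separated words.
Answer: MISS MISS MISS HIT HIT

Derivation:
vaddr=33: (0,1) not in TLB -> MISS, insert
vaddr=71: (0,2) not in TLB -> MISS, insert
vaddr=998: (7,3) not in TLB -> MISS, insert
vaddr=1018: (7,3) in TLB -> HIT
vaddr=44: (0,1) in TLB -> HIT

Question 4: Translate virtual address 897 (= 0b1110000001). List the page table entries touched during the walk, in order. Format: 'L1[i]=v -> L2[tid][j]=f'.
Answer: L1[7]=2 -> L2[2][0]=87

Derivation:
vaddr = 897 = 0b1110000001
Split: l1_idx=7, l2_idx=0, offset=1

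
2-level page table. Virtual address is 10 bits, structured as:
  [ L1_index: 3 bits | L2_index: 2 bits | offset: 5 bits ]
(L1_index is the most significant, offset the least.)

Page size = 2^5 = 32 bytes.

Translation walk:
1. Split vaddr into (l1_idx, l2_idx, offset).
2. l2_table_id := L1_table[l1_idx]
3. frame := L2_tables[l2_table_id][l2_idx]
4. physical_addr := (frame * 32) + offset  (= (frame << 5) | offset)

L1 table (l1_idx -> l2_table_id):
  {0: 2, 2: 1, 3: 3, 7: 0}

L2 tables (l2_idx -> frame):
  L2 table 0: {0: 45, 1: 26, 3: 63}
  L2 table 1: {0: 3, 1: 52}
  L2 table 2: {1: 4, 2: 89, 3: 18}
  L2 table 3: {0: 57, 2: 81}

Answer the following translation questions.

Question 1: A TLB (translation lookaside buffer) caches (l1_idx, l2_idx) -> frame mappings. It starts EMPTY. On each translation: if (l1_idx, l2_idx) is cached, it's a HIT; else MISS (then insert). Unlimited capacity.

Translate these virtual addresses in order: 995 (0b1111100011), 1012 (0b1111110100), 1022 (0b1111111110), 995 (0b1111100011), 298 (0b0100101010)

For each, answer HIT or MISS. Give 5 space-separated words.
Answer: MISS HIT HIT HIT MISS

Derivation:
vaddr=995: (7,3) not in TLB -> MISS, insert
vaddr=1012: (7,3) in TLB -> HIT
vaddr=1022: (7,3) in TLB -> HIT
vaddr=995: (7,3) in TLB -> HIT
vaddr=298: (2,1) not in TLB -> MISS, insert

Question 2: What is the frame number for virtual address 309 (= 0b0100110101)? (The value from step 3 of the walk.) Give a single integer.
Answer: 52

Derivation:
vaddr = 309: l1_idx=2, l2_idx=1
L1[2] = 1; L2[1][1] = 52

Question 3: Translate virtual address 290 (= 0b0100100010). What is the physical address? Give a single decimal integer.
Answer: 1666

Derivation:
vaddr = 290 = 0b0100100010
Split: l1_idx=2, l2_idx=1, offset=2
L1[2] = 1
L2[1][1] = 52
paddr = 52 * 32 + 2 = 1666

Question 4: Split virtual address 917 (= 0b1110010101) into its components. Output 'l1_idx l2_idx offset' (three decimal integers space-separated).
vaddr = 917 = 0b1110010101
  top 3 bits -> l1_idx = 7
  next 2 bits -> l2_idx = 0
  bottom 5 bits -> offset = 21

Answer: 7 0 21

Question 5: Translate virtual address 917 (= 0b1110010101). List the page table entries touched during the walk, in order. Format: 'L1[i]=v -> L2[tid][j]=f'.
Answer: L1[7]=0 -> L2[0][0]=45

Derivation:
vaddr = 917 = 0b1110010101
Split: l1_idx=7, l2_idx=0, offset=21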